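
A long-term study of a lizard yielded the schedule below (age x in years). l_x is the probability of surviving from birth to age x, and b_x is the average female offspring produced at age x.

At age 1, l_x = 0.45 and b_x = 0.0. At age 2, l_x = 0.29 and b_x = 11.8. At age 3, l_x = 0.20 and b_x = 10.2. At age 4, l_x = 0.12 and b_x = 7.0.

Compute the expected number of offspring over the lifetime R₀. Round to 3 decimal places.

R₀ = Σ l_x b_x:
  age 1: 0.45 × 0.0 = 0.0000
  age 2: 0.29 × 11.8 = 3.4220
  age 3: 0.20 × 10.2 = 2.0400
  age 4: 0.12 × 7.0 = 0.8400
R₀ = 0.0000 + 3.4220 + 2.0400 + 0.8400 = 6.3020

6.302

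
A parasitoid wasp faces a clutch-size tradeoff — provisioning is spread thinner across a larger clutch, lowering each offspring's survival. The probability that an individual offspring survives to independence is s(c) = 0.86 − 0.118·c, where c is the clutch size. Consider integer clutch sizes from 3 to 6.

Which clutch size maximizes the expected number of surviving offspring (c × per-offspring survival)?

Expected surviving offspring = c × s(c):
  c=3: 3 × 0.506 = 1.518
  c=4: 4 × 0.388 = 1.552
  c=5: 5 × 0.270 = 1.350
  c=6: 6 × 0.152 = 0.912
Maximum at c = 4 (1.552 surviving offspring).

4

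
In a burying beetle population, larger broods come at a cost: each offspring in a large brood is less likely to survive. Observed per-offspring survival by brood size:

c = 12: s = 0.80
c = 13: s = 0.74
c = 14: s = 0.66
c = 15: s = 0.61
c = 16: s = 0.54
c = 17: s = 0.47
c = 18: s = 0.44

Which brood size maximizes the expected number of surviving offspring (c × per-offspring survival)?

Expected surviving offspring = c × s(c):
  c=12: 12 × 0.80 = 9.600
  c=13: 13 × 0.74 = 9.620
  c=14: 14 × 0.66 = 9.240
  c=15: 15 × 0.61 = 9.150
  c=16: 16 × 0.54 = 8.640
  c=17: 17 × 0.47 = 7.990
  c=18: 18 × 0.44 = 7.920
Maximum at c = 13 (9.620 surviving offspring).

13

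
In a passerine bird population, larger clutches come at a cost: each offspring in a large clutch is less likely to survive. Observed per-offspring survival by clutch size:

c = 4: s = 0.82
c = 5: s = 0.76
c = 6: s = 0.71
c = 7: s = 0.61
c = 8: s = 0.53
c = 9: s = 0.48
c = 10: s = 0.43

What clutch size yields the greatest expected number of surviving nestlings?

Expected surviving nestlings = c × s(c):
  c=4: 4 × 0.82 = 3.280
  c=5: 5 × 0.76 = 3.800
  c=6: 6 × 0.71 = 4.260
  c=7: 7 × 0.61 = 4.270
  c=8: 8 × 0.53 = 4.240
  c=9: 9 × 0.48 = 4.320
  c=10: 10 × 0.43 = 4.300
Maximum at c = 9 (4.320 surviving nestlings).

9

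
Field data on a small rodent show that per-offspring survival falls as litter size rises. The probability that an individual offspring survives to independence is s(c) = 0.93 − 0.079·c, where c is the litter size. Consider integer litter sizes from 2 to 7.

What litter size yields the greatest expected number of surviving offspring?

Expected surviving offspring = c × s(c):
  c=2: 2 × 0.772 = 1.544
  c=3: 3 × 0.693 = 2.079
  c=4: 4 × 0.614 = 2.456
  c=5: 5 × 0.535 = 2.675
  c=6: 6 × 0.456 = 2.736
  c=7: 7 × 0.377 = 2.639
Maximum at c = 6 (2.736 surviving offspring).

6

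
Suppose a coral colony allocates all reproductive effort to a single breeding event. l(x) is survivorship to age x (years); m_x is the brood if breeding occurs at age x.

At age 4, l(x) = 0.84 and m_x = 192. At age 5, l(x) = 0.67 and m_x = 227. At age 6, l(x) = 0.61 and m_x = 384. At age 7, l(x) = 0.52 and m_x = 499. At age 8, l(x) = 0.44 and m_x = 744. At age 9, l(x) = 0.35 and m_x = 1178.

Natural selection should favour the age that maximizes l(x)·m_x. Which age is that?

Expected offspring if breeding at age x = l(x) × m_x:
  age 4: 0.84 × 192 = 161.280
  age 5: 0.67 × 227 = 152.090
  age 6: 0.61 × 384 = 234.240
  age 7: 0.52 × 499 = 259.480
  age 8: 0.44 × 744 = 327.360
  age 9: 0.35 × 1178 = 412.300
Maximum at age 9 (412.300).

9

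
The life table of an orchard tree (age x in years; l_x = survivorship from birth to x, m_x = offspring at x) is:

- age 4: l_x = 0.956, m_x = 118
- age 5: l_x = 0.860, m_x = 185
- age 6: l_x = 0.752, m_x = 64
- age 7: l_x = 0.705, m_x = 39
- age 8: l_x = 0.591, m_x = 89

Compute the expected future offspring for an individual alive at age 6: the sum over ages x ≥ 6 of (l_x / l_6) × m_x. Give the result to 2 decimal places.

l_6 = 0.752. Conditional survival from age 6 to x is l_x / l_6.
  x=6: (0.752/0.752) × 64 = 64.0000
  x=7: (0.705/0.752) × 39 = 36.5625
  x=8: (0.591/0.752) × 89 = 69.9455
Sum = 64.0000 + 36.5625 + 69.9455 = 170.5080

170.51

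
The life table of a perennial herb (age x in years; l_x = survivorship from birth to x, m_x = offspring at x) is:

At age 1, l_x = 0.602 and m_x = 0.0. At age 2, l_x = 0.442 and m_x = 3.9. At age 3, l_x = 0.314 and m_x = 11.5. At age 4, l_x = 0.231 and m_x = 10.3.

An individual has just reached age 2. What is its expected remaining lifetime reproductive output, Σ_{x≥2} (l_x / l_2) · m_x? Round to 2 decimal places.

17.45

l_2 = 0.442. Conditional survival from age 2 to x is l_x / l_2.
  x=2: (0.442/0.442) × 3.9 = 3.9000
  x=3: (0.314/0.442) × 11.5 = 8.1697
  x=4: (0.231/0.442) × 10.3 = 5.3830
Sum = 3.9000 + 8.1697 + 5.3830 = 17.4527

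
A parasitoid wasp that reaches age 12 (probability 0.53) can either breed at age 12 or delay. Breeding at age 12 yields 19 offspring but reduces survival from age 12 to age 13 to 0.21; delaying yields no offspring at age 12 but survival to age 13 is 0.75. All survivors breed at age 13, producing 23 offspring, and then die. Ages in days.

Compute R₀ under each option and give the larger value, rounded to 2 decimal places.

12.63

breed at age 12: R₀ = 0.53 × (19 + 0.21 × 23) = 0.53 × 23.8300 = 12.6299
delay to age 13: R₀ = 0.53 × (0.75 × 23) = 0.53 × 17.2500 = 9.1425
Higher: breed at age 12 (12.6299).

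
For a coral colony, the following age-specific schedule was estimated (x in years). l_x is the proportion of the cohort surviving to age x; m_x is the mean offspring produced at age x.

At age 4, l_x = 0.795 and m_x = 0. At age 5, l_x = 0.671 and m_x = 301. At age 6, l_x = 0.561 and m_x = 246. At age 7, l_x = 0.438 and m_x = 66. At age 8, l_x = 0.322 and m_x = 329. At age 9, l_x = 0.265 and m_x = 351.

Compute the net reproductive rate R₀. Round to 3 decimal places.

567.838

R₀ = Σ l_x m_x:
  age 4: 0.795 × 0 = 0.0000
  age 5: 0.671 × 301 = 201.9710
  age 6: 0.561 × 246 = 138.0060
  age 7: 0.438 × 66 = 28.9080
  age 8: 0.322 × 329 = 105.9380
  age 9: 0.265 × 351 = 93.0150
R₀ = 0.0000 + 201.9710 + 138.0060 + 28.9080 + 105.9380 + 93.0150 = 567.8380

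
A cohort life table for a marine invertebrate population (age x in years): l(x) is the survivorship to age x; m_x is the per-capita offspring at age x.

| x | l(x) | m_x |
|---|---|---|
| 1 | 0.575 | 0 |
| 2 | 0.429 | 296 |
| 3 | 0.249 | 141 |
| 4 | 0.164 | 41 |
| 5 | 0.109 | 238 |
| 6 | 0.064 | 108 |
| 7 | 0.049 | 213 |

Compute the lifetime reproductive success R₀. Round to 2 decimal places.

R₀ = Σ l(x) m_x:
  age 1: 0.575 × 0 = 0.0000
  age 2: 0.429 × 296 = 126.9840
  age 3: 0.249 × 141 = 35.1090
  age 4: 0.164 × 41 = 6.7240
  age 5: 0.109 × 238 = 25.9420
  age 6: 0.064 × 108 = 6.9120
  age 7: 0.049 × 213 = 10.4370
R₀ = 0.0000 + 126.9840 + 35.1090 + 6.7240 + 25.9420 + 6.9120 + 10.4370 = 212.1080

212.11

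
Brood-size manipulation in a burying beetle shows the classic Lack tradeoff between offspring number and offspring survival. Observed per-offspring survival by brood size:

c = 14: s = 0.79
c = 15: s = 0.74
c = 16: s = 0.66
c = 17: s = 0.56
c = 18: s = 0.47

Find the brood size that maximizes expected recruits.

Expected recruits = c × s(c):
  c=14: 14 × 0.79 = 11.060
  c=15: 15 × 0.74 = 11.100
  c=16: 16 × 0.66 = 10.560
  c=17: 17 × 0.56 = 9.520
  c=18: 18 × 0.47 = 8.460
Maximum at c = 15 (11.100 recruits).

15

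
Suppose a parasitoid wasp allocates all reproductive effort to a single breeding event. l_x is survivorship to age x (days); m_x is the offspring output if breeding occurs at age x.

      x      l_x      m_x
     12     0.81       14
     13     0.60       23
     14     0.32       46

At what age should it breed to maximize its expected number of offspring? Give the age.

Expected offspring if breeding at age x = l_x × m_x:
  age 12: 0.81 × 14 = 11.340
  age 13: 0.60 × 23 = 13.800
  age 14: 0.32 × 46 = 14.720
Maximum at age 14 (14.720).

14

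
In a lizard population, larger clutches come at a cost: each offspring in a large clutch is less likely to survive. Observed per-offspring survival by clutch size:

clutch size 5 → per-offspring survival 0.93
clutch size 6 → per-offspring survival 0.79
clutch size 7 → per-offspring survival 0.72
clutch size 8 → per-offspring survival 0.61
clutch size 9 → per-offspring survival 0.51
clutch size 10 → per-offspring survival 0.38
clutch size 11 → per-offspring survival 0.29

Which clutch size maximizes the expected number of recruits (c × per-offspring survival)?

7

Expected recruits = c × s(c):
  c=5: 5 × 0.93 = 4.650
  c=6: 6 × 0.79 = 4.740
  c=7: 7 × 0.72 = 5.040
  c=8: 8 × 0.61 = 4.880
  c=9: 9 × 0.51 = 4.590
  c=10: 10 × 0.38 = 3.800
  c=11: 11 × 0.29 = 3.190
Maximum at c = 7 (5.040 recruits).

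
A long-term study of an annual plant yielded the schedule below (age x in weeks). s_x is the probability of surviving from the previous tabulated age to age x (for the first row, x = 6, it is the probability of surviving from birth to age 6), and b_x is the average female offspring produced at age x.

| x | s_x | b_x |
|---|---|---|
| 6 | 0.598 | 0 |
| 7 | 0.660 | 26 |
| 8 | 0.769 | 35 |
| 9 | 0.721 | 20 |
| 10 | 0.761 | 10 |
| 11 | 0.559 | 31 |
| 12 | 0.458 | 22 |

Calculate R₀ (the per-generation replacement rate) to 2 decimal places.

30.75

Survivorship from birth: l_x = s_6·s_7·…·s_x.
  l_6 = 0.59800
  l_7 = 0.39468
  l_8 = 0.30351
  l_9 = 0.21883
  l_10 = 0.16653
  l_11 = 0.09309
  l_12 = 0.04264
R₀ = Σ l_x b_x:
  age 6: 0.59800 × 0 = 0.0000
  age 7: 0.39468 × 26 = 10.2617
  age 8: 0.30351 × 35 = 10.6228
  age 9: 0.21883 × 20 = 4.3766
  age 10: 0.16653 × 10 = 1.6653
  age 11: 0.09309 × 31 = 2.8858
  age 12: 0.04264 × 22 = 0.9381
R₀ = 0.0000 + 10.2617 + 10.6228 + 4.3766 + 1.6653 + 2.8858 + 0.9381 = 30.7503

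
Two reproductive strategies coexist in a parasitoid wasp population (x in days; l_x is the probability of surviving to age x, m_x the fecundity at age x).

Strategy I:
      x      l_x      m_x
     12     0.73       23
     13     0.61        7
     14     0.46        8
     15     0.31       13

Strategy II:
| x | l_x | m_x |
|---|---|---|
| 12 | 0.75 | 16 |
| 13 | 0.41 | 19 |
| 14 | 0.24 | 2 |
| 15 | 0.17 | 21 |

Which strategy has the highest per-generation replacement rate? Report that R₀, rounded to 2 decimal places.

Strategy I: R₀ = 0.73×23 + 0.61×7 + 0.46×8 + 0.31×13 = 28.7700
Strategy II: R₀ = 0.75×16 + 0.41×19 + 0.24×2 + 0.17×21 = 23.8400
Highest R₀: strategy I with 28.7700.

28.77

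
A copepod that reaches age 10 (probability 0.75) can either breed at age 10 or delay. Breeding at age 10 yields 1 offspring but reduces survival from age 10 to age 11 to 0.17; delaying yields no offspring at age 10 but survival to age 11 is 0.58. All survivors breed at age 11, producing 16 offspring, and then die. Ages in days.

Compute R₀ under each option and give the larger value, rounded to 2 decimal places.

6.96

breed at age 10: R₀ = 0.75 × (1 + 0.17 × 16) = 0.75 × 3.7200 = 2.7900
delay to age 11: R₀ = 0.75 × (0.58 × 16) = 0.75 × 9.2800 = 6.9600
Higher: delay to age 11 (6.9600).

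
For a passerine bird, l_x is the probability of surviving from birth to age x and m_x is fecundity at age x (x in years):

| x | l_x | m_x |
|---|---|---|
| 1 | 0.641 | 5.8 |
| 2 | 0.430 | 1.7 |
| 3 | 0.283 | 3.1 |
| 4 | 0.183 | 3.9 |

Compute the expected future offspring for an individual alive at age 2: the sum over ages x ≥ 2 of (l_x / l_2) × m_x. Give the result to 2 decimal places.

5.40

l_2 = 0.430. Conditional survival from age 2 to x is l_x / l_2.
  x=2: (0.430/0.430) × 1.7 = 1.7000
  x=3: (0.283/0.430) × 3.1 = 2.0402
  x=4: (0.183/0.430) × 3.9 = 1.6598
Sum = 1.7000 + 2.0402 + 1.6598 = 5.4000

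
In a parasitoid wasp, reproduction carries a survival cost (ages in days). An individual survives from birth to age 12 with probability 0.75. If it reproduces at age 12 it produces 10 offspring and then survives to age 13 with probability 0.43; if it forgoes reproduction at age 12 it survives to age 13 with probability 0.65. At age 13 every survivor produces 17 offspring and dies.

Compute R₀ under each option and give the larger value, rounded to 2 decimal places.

breed at age 12: R₀ = 0.75 × (10 + 0.43 × 17) = 0.75 × 17.3100 = 12.9825
delay to age 13: R₀ = 0.75 × (0.65 × 17) = 0.75 × 11.0500 = 8.2875
Higher: breed at age 12 (12.9825).

12.98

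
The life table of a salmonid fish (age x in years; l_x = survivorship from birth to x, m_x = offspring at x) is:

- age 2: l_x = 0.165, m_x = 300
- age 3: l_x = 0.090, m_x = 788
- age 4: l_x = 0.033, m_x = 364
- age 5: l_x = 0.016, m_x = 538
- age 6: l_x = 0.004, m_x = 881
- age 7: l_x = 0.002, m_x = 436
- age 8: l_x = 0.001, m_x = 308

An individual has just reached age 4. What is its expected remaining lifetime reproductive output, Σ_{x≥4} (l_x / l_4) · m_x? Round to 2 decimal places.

767.39

l_4 = 0.033. Conditional survival from age 4 to x is l_x / l_4.
  x=4: (0.033/0.033) × 364 = 364.0000
  x=5: (0.016/0.033) × 538 = 260.8485
  x=6: (0.004/0.033) × 881 = 106.7879
  x=7: (0.002/0.033) × 436 = 26.4242
  x=8: (0.001/0.033) × 308 = 9.3333
Sum = 364.0000 + 260.8485 + 106.7879 + 26.4242 + 9.3333 = 767.3939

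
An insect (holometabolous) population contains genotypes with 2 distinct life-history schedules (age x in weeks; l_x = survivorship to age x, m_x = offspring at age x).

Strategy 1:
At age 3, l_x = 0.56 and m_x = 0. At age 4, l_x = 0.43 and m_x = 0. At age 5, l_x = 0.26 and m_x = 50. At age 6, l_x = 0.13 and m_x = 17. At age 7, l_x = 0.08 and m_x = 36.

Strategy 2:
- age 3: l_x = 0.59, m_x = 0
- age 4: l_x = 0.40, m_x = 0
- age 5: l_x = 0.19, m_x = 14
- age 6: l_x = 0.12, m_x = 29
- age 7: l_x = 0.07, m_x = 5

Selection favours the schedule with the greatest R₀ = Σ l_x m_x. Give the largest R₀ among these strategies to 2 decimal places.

18.09

Strategy 1: R₀ = 0.56×0 + 0.43×0 + 0.26×50 + 0.13×17 + 0.08×36 = 18.0900
Strategy 2: R₀ = 0.59×0 + 0.40×0 + 0.19×14 + 0.12×29 + 0.07×5 = 6.4900
Highest R₀: strategy 1 with 18.0900.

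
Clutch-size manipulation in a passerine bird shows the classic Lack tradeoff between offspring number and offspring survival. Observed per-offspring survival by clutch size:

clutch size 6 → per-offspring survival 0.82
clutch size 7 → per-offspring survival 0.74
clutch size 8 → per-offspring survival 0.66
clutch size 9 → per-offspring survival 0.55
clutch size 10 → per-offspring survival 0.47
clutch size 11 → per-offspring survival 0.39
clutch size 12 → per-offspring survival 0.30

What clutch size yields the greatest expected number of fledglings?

8

Expected fledglings = c × s(c):
  c=6: 6 × 0.82 = 4.920
  c=7: 7 × 0.74 = 5.180
  c=8: 8 × 0.66 = 5.280
  c=9: 9 × 0.55 = 4.950
  c=10: 10 × 0.47 = 4.700
  c=11: 11 × 0.39 = 4.290
  c=12: 12 × 0.30 = 3.600
Maximum at c = 8 (5.280 fledglings).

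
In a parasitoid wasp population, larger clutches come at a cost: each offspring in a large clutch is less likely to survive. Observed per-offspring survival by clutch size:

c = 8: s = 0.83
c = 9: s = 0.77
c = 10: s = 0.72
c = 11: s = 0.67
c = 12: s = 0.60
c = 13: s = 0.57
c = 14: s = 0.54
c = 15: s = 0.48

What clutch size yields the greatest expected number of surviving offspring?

Expected surviving offspring = c × s(c):
  c=8: 8 × 0.83 = 6.640
  c=9: 9 × 0.77 = 6.930
  c=10: 10 × 0.72 = 7.200
  c=11: 11 × 0.67 = 7.370
  c=12: 12 × 0.60 = 7.200
  c=13: 13 × 0.57 = 7.410
  c=14: 14 × 0.54 = 7.560
  c=15: 15 × 0.48 = 7.200
Maximum at c = 14 (7.560 surviving offspring).

14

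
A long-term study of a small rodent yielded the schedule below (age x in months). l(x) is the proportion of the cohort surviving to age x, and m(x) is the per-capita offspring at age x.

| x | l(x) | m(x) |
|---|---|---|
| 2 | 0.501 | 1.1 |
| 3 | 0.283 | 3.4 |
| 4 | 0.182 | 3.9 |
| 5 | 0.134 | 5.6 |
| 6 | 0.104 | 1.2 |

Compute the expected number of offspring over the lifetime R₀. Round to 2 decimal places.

R₀ = Σ l(x) m(x):
  age 2: 0.501 × 1.1 = 0.5511
  age 3: 0.283 × 3.4 = 0.9622
  age 4: 0.182 × 3.9 = 0.7098
  age 5: 0.134 × 5.6 = 0.7504
  age 6: 0.104 × 1.2 = 0.1248
R₀ = 0.5511 + 0.9622 + 0.7098 + 0.7504 + 0.1248 = 3.0983

3.10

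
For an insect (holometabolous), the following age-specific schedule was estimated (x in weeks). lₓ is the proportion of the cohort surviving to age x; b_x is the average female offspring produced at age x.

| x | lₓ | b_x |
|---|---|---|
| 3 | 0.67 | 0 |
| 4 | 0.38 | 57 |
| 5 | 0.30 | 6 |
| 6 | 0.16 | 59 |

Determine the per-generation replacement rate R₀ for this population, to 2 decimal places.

32.90

R₀ = Σ lₓ b_x:
  age 3: 0.67 × 0 = 0.0000
  age 4: 0.38 × 57 = 21.6600
  age 5: 0.30 × 6 = 1.8000
  age 6: 0.16 × 59 = 9.4400
R₀ = 0.0000 + 21.6600 + 1.8000 + 9.4400 = 32.9000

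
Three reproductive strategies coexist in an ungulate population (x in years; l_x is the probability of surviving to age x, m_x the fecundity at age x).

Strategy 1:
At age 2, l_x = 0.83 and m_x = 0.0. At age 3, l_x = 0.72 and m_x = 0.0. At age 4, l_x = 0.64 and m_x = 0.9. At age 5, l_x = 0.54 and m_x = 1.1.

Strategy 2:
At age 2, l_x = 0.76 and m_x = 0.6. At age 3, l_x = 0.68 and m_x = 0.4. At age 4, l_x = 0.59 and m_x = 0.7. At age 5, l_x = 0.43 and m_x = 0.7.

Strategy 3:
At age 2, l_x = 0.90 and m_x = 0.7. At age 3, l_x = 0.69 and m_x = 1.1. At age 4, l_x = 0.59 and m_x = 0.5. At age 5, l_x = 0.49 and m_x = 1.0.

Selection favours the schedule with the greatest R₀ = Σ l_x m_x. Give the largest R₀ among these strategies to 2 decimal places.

Strategy 1: R₀ = 0.83×0.0 + 0.72×0.0 + 0.64×0.9 + 0.54×1.1 = 1.1700
Strategy 2: R₀ = 0.76×0.6 + 0.68×0.4 + 0.59×0.7 + 0.43×0.7 = 1.4420
Strategy 3: R₀ = 0.90×0.7 + 0.69×1.1 + 0.59×0.5 + 0.49×1.0 = 2.1740
Highest R₀: strategy 3 with 2.1740.

2.17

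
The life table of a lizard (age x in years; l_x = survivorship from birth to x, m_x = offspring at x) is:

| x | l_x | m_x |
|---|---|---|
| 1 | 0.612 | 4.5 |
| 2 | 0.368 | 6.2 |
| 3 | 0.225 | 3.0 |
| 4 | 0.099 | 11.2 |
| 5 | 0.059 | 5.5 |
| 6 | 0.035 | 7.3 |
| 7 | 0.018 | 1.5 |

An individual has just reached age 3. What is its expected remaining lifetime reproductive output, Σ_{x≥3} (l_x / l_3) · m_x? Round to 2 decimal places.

10.63

l_3 = 0.225. Conditional survival from age 3 to x is l_x / l_3.
  x=3: (0.225/0.225) × 3.0 = 3.0000
  x=4: (0.099/0.225) × 11.2 = 4.9280
  x=5: (0.059/0.225) × 5.5 = 1.4422
  x=6: (0.035/0.225) × 7.3 = 1.1356
  x=7: (0.018/0.225) × 1.5 = 0.1200
Sum = 3.0000 + 4.9280 + 1.4422 + 1.1356 + 0.1200 = 10.6258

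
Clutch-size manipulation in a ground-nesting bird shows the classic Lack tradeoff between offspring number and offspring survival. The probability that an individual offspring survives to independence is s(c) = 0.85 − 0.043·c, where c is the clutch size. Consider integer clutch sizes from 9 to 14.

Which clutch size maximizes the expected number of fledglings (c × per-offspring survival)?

Expected fledglings = c × s(c):
  c=9: 9 × 0.463 = 4.167
  c=10: 10 × 0.420 = 4.200
  c=11: 11 × 0.377 = 4.147
  c=12: 12 × 0.334 = 4.008
  c=13: 13 × 0.291 = 3.783
  c=14: 14 × 0.248 = 3.472
Maximum at c = 10 (4.200 fledglings).

10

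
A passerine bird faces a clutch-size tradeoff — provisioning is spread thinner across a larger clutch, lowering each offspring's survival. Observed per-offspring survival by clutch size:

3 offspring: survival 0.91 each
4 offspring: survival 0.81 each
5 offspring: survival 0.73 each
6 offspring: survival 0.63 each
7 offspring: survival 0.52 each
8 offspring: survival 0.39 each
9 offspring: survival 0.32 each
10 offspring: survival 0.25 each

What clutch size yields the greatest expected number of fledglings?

6

Expected fledglings = c × s(c):
  c=3: 3 × 0.91 = 2.730
  c=4: 4 × 0.81 = 3.240
  c=5: 5 × 0.73 = 3.650
  c=6: 6 × 0.63 = 3.780
  c=7: 7 × 0.52 = 3.640
  c=8: 8 × 0.39 = 3.120
  c=9: 9 × 0.32 = 2.880
  c=10: 10 × 0.25 = 2.500
Maximum at c = 6 (3.780 fledglings).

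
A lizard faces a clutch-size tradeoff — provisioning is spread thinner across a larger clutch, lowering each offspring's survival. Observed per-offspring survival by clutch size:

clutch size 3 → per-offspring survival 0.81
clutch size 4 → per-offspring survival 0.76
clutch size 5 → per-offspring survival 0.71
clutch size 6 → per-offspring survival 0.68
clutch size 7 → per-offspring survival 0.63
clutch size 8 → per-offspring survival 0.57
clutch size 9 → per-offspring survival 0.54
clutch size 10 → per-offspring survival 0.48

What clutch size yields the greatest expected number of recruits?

Expected recruits = c × s(c):
  c=3: 3 × 0.81 = 2.430
  c=4: 4 × 0.76 = 3.040
  c=5: 5 × 0.71 = 3.550
  c=6: 6 × 0.68 = 4.080
  c=7: 7 × 0.63 = 4.410
  c=8: 8 × 0.57 = 4.560
  c=9: 9 × 0.54 = 4.860
  c=10: 10 × 0.48 = 4.800
Maximum at c = 9 (4.860 recruits).

9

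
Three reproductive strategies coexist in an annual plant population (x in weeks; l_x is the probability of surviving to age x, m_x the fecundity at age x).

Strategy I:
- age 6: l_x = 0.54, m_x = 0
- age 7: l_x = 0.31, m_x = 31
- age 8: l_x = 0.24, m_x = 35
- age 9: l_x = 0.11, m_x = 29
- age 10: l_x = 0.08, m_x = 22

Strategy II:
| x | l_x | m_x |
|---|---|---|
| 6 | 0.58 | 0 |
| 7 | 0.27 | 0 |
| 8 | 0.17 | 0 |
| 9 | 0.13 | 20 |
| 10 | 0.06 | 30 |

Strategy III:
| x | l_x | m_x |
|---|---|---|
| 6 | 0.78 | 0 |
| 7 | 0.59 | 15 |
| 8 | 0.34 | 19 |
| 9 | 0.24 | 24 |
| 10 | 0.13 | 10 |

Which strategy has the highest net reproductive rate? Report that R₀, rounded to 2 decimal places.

22.96

Strategy I: R₀ = 0.54×0 + 0.31×31 + 0.24×35 + 0.11×29 + 0.08×22 = 22.9600
Strategy II: R₀ = 0.58×0 + 0.27×0 + 0.17×0 + 0.13×20 + 0.06×30 = 4.4000
Strategy III: R₀ = 0.78×0 + 0.59×15 + 0.34×19 + 0.24×24 + 0.13×10 = 22.3700
Highest R₀: strategy I with 22.9600.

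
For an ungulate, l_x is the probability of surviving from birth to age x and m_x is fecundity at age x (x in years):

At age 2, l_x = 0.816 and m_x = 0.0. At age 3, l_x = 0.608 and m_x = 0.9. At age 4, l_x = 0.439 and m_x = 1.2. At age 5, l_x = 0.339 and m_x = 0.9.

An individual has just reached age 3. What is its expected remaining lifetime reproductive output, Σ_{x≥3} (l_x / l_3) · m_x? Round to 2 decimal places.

2.27

l_3 = 0.608. Conditional survival from age 3 to x is l_x / l_3.
  x=3: (0.608/0.608) × 0.9 = 0.9000
  x=4: (0.439/0.608) × 1.2 = 0.8664
  x=5: (0.339/0.608) × 0.9 = 0.5018
Sum = 0.9000 + 0.8664 + 0.5018 = 2.2683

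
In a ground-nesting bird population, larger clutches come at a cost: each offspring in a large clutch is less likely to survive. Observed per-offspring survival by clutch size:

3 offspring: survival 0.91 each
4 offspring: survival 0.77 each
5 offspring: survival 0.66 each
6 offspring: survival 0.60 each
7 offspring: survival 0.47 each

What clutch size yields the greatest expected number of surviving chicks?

Expected surviving chicks = c × s(c):
  c=3: 3 × 0.91 = 2.730
  c=4: 4 × 0.77 = 3.080
  c=5: 5 × 0.66 = 3.300
  c=6: 6 × 0.60 = 3.600
  c=7: 7 × 0.47 = 3.290
Maximum at c = 6 (3.600 surviving chicks).

6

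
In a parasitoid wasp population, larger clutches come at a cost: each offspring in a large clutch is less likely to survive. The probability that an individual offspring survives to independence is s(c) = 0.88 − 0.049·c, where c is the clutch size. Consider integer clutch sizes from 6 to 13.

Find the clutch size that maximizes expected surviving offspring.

Expected surviving offspring = c × s(c):
  c=6: 6 × 0.586 = 3.516
  c=7: 7 × 0.537 = 3.759
  c=8: 8 × 0.488 = 3.904
  c=9: 9 × 0.439 = 3.951
  c=10: 10 × 0.390 = 3.900
  c=11: 11 × 0.341 = 3.751
  c=12: 12 × 0.292 = 3.504
  c=13: 13 × 0.243 = 3.159
Maximum at c = 9 (3.951 surviving offspring).

9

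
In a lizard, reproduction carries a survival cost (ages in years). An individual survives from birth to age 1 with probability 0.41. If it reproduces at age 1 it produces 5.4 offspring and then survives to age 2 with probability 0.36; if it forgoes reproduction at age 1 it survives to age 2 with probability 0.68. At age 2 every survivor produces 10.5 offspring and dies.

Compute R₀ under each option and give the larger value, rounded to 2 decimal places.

breed at age 1: R₀ = 0.41 × (5.4 + 0.36 × 10.5) = 0.41 × 9.1800 = 3.7638
delay to age 2: R₀ = 0.41 × (0.68 × 10.5) = 0.41 × 7.1400 = 2.9274
Higher: breed at age 1 (3.7638).

3.76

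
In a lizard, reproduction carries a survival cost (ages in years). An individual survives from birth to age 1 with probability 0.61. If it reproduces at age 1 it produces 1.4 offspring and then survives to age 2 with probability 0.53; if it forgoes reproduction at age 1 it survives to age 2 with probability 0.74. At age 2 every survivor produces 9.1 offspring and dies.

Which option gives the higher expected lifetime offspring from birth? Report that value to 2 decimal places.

breed at age 1: R₀ = 0.61 × (1.4 + 0.53 × 9.1) = 0.61 × 6.2230 = 3.7960
delay to age 2: R₀ = 0.61 × (0.74 × 9.1) = 0.61 × 6.7340 = 4.1077
Higher: delay to age 2 (4.1077).

4.11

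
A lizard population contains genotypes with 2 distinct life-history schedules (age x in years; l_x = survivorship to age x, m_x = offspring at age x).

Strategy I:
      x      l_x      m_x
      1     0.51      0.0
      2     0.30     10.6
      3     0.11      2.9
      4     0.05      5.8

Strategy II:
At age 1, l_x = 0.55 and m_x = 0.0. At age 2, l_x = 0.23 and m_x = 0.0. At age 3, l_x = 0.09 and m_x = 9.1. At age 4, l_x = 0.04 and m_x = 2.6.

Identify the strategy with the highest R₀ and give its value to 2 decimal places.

3.79

Strategy I: R₀ = 0.51×0.0 + 0.30×10.6 + 0.11×2.9 + 0.05×5.8 = 3.7890
Strategy II: R₀ = 0.55×0.0 + 0.23×0.0 + 0.09×9.1 + 0.04×2.6 = 0.9230
Highest R₀: strategy I with 3.7890.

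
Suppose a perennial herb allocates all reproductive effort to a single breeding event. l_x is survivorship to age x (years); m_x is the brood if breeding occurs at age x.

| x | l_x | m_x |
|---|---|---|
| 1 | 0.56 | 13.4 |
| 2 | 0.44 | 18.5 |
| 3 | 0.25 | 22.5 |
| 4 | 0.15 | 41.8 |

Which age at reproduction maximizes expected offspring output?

Expected offspring if breeding at age x = l_x × m_x:
  age 1: 0.56 × 13.4 = 7.504
  age 2: 0.44 × 18.5 = 8.140
  age 3: 0.25 × 22.5 = 5.625
  age 4: 0.15 × 41.8 = 6.270
Maximum at age 2 (8.140).

2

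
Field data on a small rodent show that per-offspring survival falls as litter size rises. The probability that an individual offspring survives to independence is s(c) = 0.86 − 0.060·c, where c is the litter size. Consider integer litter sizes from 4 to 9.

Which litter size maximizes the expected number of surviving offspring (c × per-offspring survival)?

Expected surviving offspring = c × s(c):
  c=4: 4 × 0.620 = 2.480
  c=5: 5 × 0.560 = 2.800
  c=6: 6 × 0.500 = 3.000
  c=7: 7 × 0.440 = 3.080
  c=8: 8 × 0.380 = 3.040
  c=9: 9 × 0.320 = 2.880
Maximum at c = 7 (3.080 surviving offspring).

7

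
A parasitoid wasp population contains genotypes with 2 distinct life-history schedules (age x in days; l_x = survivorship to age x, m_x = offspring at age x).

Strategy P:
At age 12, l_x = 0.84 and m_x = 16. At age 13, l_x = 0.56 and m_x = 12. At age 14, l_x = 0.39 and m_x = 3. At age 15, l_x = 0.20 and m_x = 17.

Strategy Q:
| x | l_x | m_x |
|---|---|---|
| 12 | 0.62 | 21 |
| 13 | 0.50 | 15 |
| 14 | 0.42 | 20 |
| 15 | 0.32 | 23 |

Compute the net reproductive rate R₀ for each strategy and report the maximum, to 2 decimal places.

Strategy P: R₀ = 0.84×16 + 0.56×12 + 0.39×3 + 0.20×17 = 24.7300
Strategy Q: R₀ = 0.62×21 + 0.50×15 + 0.42×20 + 0.32×23 = 36.2800
Highest R₀: strategy Q with 36.2800.

36.28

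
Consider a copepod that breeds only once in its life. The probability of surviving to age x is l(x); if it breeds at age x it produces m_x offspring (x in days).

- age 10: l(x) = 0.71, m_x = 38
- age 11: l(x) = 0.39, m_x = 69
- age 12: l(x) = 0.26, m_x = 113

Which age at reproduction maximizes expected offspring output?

Expected offspring if breeding at age x = l(x) × m_x:
  age 10: 0.71 × 38 = 26.980
  age 11: 0.39 × 69 = 26.910
  age 12: 0.26 × 113 = 29.380
Maximum at age 12 (29.380).

12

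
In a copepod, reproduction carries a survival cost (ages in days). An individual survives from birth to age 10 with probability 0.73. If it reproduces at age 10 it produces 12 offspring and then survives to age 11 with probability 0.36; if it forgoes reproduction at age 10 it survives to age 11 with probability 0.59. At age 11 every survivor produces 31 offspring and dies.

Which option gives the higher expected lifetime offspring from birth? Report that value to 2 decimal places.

16.91

breed at age 10: R₀ = 0.73 × (12 + 0.36 × 31) = 0.73 × 23.1600 = 16.9068
delay to age 11: R₀ = 0.73 × (0.59 × 31) = 0.73 × 18.2900 = 13.3517
Higher: breed at age 10 (16.9068).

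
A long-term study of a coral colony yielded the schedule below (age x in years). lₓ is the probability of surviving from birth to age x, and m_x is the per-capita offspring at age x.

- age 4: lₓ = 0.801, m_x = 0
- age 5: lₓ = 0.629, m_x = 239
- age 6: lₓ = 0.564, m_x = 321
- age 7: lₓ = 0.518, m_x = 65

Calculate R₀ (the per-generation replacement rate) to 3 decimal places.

365.045

R₀ = Σ lₓ m_x:
  age 4: 0.801 × 0 = 0.0000
  age 5: 0.629 × 239 = 150.3310
  age 6: 0.564 × 321 = 181.0440
  age 7: 0.518 × 65 = 33.6700
R₀ = 0.0000 + 150.3310 + 181.0440 + 33.6700 = 365.0450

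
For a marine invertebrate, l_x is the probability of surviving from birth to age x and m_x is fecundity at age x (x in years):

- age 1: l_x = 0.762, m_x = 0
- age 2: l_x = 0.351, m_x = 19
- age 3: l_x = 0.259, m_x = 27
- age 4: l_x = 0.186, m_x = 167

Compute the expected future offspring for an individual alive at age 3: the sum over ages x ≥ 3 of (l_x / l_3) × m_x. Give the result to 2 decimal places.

l_3 = 0.259. Conditional survival from age 3 to x is l_x / l_3.
  x=3: (0.259/0.259) × 27 = 27.0000
  x=4: (0.186/0.259) × 167 = 119.9305
Sum = 27.0000 + 119.9305 = 146.9305

146.93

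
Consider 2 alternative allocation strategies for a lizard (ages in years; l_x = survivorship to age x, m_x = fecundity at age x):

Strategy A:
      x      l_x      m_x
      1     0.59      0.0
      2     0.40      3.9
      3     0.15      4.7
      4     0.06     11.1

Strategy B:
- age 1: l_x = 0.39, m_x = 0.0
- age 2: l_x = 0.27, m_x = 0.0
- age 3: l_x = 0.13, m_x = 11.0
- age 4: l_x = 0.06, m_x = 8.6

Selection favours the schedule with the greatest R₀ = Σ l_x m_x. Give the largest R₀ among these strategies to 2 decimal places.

Strategy A: R₀ = 0.59×0.0 + 0.40×3.9 + 0.15×4.7 + 0.06×11.1 = 2.9310
Strategy B: R₀ = 0.39×0.0 + 0.27×0.0 + 0.13×11.0 + 0.06×8.6 = 1.9460
Highest R₀: strategy A with 2.9310.

2.93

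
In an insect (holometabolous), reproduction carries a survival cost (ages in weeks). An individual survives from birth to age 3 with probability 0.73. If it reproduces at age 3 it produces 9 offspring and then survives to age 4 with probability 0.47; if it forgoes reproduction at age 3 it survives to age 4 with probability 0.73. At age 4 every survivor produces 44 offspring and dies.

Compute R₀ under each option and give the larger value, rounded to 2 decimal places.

breed at age 3: R₀ = 0.73 × (9 + 0.47 × 44) = 0.73 × 29.6800 = 21.6664
delay to age 4: R₀ = 0.73 × (0.73 × 44) = 0.73 × 32.1200 = 23.4476
Higher: delay to age 4 (23.4476).

23.45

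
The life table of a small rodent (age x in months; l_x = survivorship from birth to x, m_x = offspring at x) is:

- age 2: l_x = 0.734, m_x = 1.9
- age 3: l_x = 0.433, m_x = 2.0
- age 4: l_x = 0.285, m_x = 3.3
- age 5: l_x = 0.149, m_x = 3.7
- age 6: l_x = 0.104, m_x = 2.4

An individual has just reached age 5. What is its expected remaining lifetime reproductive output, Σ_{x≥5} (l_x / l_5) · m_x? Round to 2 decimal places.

l_5 = 0.149. Conditional survival from age 5 to x is l_x / l_5.
  x=5: (0.149/0.149) × 3.7 = 3.7000
  x=6: (0.104/0.149) × 2.4 = 1.6752
Sum = 3.7000 + 1.6752 = 5.3752

5.38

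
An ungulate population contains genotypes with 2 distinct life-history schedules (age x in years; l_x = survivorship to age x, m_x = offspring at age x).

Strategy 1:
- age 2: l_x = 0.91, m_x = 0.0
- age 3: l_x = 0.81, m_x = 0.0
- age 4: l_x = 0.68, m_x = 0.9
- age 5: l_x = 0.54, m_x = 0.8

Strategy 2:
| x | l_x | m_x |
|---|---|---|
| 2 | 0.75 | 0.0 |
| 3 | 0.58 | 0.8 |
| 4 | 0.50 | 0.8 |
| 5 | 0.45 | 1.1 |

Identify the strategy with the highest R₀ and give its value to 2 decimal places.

1.36

Strategy 1: R₀ = 0.91×0.0 + 0.81×0.0 + 0.68×0.9 + 0.54×0.8 = 1.0440
Strategy 2: R₀ = 0.75×0.0 + 0.58×0.8 + 0.50×0.8 + 0.45×1.1 = 1.3590
Highest R₀: strategy 2 with 1.3590.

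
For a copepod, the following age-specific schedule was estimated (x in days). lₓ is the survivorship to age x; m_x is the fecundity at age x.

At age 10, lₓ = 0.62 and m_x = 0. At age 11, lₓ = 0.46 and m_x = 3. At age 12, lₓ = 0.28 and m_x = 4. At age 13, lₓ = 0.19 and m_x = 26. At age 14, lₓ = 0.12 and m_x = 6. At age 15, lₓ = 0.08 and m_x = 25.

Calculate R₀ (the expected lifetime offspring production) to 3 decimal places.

R₀ = Σ lₓ m_x:
  age 10: 0.62 × 0 = 0.0000
  age 11: 0.46 × 3 = 1.3800
  age 12: 0.28 × 4 = 1.1200
  age 13: 0.19 × 26 = 4.9400
  age 14: 0.12 × 6 = 0.7200
  age 15: 0.08 × 25 = 2.0000
R₀ = 0.0000 + 1.3800 + 1.1200 + 4.9400 + 0.7200 + 2.0000 = 10.1600

10.160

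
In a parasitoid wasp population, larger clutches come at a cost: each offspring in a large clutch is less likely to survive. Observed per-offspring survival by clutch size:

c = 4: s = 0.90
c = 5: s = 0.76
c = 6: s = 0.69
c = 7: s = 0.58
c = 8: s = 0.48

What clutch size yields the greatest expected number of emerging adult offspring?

Expected emerging adult offspring = c × s(c):
  c=4: 4 × 0.90 = 3.600
  c=5: 5 × 0.76 = 3.800
  c=6: 6 × 0.69 = 4.140
  c=7: 7 × 0.58 = 4.060
  c=8: 8 × 0.48 = 3.840
Maximum at c = 6 (4.140 emerging adult offspring).

6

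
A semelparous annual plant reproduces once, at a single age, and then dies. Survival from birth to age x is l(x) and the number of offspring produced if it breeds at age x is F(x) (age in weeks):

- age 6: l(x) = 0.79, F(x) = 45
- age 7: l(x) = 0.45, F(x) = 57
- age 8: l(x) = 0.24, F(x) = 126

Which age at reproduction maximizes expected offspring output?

6

Expected offspring if breeding at age x = l(x) × F(x):
  age 6: 0.79 × 45 = 35.550
  age 7: 0.45 × 57 = 25.650
  age 8: 0.24 × 126 = 30.240
Maximum at age 6 (35.550).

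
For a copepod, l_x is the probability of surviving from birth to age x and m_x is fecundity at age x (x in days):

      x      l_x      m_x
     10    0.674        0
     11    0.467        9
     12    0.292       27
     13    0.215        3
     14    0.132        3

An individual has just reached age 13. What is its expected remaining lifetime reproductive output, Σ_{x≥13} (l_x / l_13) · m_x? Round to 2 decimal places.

4.84

l_13 = 0.215. Conditional survival from age 13 to x is l_x / l_13.
  x=13: (0.215/0.215) × 3 = 3.0000
  x=14: (0.132/0.215) × 3 = 1.8419
Sum = 3.0000 + 1.8419 = 4.8419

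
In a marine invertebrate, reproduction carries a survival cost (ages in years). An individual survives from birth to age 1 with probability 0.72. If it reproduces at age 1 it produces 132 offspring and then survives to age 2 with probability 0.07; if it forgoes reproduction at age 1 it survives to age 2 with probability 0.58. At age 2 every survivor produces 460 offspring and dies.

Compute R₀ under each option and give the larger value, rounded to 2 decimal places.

192.10

breed at age 1: R₀ = 0.72 × (132 + 0.07 × 460) = 0.72 × 164.2000 = 118.2240
delay to age 2: R₀ = 0.72 × (0.58 × 460) = 0.72 × 266.8000 = 192.0960
Higher: delay to age 2 (192.0960).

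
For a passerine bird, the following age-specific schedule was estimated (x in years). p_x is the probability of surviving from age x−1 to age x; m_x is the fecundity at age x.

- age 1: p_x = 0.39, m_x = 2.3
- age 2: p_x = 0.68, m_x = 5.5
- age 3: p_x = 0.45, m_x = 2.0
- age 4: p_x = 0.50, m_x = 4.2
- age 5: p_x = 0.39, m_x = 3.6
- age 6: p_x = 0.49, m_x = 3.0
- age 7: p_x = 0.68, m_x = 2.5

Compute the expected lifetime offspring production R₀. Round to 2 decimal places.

Survivorship from birth: l_x = p_1·p_2·…·p_x.
  l_1 = 0.39000
  l_2 = 0.26520
  l_3 = 0.11934
  l_4 = 0.05967
  l_5 = 0.02327
  l_6 = 0.01140
  l_7 = 0.00775
R₀ = Σ l_x m_x:
  age 1: 0.39000 × 2.3 = 0.8970
  age 2: 0.26520 × 5.5 = 1.4586
  age 3: 0.11934 × 2.0 = 0.2387
  age 4: 0.05967 × 4.2 = 0.2506
  age 5: 0.02327 × 3.6 = 0.0838
  age 6: 0.01140 × 3.0 = 0.0342
  age 7: 0.00775 × 2.5 = 0.0194
R₀ = 0.8970 + 1.4586 + 0.2387 + 0.2506 + 0.0838 + 0.0342 + 0.0194 = 2.9822

2.98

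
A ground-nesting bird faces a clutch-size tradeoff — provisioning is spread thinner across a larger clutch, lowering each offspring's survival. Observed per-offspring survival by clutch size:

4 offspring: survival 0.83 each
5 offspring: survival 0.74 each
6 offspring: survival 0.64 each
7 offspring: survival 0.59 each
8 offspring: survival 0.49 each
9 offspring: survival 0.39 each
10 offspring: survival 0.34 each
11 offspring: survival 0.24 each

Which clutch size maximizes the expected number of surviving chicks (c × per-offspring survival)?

7

Expected surviving chicks = c × s(c):
  c=4: 4 × 0.83 = 3.320
  c=5: 5 × 0.74 = 3.700
  c=6: 6 × 0.64 = 3.840
  c=7: 7 × 0.59 = 4.130
  c=8: 8 × 0.49 = 3.920
  c=9: 9 × 0.39 = 3.510
  c=10: 10 × 0.34 = 3.400
  c=11: 11 × 0.24 = 2.640
Maximum at c = 7 (4.130 surviving chicks).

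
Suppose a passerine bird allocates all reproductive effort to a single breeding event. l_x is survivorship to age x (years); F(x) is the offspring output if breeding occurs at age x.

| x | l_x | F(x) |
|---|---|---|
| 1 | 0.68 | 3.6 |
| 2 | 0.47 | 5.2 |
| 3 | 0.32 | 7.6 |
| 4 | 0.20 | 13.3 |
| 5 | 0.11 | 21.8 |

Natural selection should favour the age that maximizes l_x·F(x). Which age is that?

Expected offspring if breeding at age x = l_x × F(x):
  age 1: 0.68 × 3.6 = 2.448
  age 2: 0.47 × 5.2 = 2.444
  age 3: 0.32 × 7.6 = 2.432
  age 4: 0.20 × 13.3 = 2.660
  age 5: 0.11 × 21.8 = 2.398
Maximum at age 4 (2.660).

4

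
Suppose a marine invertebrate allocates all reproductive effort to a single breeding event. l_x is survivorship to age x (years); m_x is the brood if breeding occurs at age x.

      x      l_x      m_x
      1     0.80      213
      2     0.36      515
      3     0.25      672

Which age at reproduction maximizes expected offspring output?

Expected offspring if breeding at age x = l_x × m_x:
  age 1: 0.80 × 213 = 170.400
  age 2: 0.36 × 515 = 185.400
  age 3: 0.25 × 672 = 168.000
Maximum at age 2 (185.400).

2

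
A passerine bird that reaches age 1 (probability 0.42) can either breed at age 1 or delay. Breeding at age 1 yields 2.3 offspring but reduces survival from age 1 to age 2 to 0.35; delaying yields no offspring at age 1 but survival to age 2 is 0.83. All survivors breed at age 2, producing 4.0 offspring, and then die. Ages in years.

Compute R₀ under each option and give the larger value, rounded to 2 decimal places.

breed at age 1: R₀ = 0.42 × (2.3 + 0.35 × 4.0) = 0.42 × 3.7000 = 1.5540
delay to age 2: R₀ = 0.42 × (0.83 × 4.0) = 0.42 × 3.3200 = 1.3944
Higher: breed at age 1 (1.5540).

1.55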